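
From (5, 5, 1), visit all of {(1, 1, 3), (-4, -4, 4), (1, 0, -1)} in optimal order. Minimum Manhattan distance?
27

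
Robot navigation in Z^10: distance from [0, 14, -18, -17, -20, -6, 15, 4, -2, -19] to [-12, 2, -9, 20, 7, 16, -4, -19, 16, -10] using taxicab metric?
188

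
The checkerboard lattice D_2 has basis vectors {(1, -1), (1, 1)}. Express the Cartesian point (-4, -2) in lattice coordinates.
-b₁ - 3b₂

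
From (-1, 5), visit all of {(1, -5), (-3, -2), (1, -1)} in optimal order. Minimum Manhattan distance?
18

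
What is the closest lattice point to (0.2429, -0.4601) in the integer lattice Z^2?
(0, 0)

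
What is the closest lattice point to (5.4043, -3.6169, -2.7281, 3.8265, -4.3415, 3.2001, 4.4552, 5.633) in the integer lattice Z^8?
(5, -4, -3, 4, -4, 3, 4, 6)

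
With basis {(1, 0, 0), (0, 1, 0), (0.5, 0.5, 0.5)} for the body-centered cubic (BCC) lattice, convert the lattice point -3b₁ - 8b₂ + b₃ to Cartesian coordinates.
(-2.5, -7.5, 0.5)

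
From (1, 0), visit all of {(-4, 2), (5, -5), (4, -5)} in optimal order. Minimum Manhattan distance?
23
(one optimal route: (1, 0) → (-4, 2) → (4, -5) → (5, -5))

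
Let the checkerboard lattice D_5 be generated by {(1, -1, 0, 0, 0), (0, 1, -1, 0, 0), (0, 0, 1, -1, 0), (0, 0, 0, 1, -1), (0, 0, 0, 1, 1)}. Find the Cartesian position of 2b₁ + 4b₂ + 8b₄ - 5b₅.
(2, 2, -4, 3, -13)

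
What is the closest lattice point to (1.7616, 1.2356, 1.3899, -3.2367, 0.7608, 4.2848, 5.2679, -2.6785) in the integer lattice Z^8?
(2, 1, 1, -3, 1, 4, 5, -3)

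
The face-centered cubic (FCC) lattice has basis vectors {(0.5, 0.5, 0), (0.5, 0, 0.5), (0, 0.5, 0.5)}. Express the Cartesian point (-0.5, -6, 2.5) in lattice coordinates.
-9b₁ + 8b₂ - 3b₃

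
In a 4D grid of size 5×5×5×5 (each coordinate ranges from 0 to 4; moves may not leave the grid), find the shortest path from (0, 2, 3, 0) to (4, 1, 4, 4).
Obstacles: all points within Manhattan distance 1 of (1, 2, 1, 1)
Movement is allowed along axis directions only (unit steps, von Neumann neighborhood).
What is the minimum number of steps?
10
(one shortest path: (0, 2, 3, 0) → (1, 2, 3, 0) → (2, 2, 3, 0) → (3, 2, 3, 0) → (4, 2, 3, 0) → (4, 1, 3, 0) → (4, 1, 4, 0) → (4, 1, 4, 1) → (4, 1, 4, 2) → (4, 1, 4, 3) → (4, 1, 4, 4))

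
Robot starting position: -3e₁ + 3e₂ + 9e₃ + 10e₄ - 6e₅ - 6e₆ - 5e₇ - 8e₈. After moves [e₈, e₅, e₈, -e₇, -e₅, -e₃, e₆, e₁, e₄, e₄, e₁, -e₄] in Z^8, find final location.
(-1, 3, 8, 11, -6, -5, -6, -6)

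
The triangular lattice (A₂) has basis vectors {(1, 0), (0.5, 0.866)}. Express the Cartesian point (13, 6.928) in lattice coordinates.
9b₁ + 8b₂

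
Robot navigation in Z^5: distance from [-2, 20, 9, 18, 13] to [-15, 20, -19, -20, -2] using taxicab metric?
94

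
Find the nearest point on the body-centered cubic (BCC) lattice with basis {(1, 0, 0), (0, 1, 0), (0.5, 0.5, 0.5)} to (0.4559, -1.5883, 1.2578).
(0.5, -1.5, 1.5)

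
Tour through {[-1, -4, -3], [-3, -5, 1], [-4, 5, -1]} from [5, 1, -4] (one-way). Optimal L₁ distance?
32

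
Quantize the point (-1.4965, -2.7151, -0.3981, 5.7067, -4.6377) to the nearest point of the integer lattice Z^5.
(-1, -3, 0, 6, -5)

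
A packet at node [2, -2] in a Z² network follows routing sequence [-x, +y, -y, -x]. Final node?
(0, -2)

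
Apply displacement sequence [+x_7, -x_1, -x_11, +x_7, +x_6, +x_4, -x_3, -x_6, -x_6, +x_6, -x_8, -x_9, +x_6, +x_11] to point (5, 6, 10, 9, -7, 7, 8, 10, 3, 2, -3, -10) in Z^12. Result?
(4, 6, 9, 10, -7, 8, 10, 9, 2, 2, -3, -10)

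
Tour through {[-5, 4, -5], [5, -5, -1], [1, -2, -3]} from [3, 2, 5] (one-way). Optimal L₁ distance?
38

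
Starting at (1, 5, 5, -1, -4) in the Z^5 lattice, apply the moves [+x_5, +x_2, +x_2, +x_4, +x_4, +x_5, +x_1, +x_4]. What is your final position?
(2, 7, 5, 2, -2)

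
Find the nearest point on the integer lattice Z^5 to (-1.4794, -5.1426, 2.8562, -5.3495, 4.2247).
(-1, -5, 3, -5, 4)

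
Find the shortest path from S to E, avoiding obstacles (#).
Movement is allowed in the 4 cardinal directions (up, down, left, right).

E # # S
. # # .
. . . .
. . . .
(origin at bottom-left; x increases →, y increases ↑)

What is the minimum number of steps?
7
(one shortest path: (3, 3) → (3, 2) → (3, 1) → (2, 1) → (1, 1) → (0, 1) → (0, 2) → (0, 3))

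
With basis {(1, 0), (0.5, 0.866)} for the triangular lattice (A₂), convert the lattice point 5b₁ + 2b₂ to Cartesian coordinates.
(6, 1.732)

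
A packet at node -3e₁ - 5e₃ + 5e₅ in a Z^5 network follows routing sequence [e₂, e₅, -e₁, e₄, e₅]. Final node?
(-4, 1, -5, 1, 7)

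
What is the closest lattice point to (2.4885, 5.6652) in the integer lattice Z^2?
(2, 6)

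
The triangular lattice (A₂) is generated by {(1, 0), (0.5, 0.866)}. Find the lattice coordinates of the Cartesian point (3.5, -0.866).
4b₁ - b₂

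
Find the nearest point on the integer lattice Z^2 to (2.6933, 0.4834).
(3, 0)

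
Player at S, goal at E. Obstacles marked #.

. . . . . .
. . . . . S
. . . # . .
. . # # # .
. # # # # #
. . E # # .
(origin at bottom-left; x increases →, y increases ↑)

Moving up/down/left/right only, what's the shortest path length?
11
(one shortest path: (5, 4) → (4, 4) → (3, 4) → (2, 4) → (1, 4) → (0, 4) → (0, 3) → (0, 2) → (0, 1) → (0, 0) → (1, 0) → (2, 0))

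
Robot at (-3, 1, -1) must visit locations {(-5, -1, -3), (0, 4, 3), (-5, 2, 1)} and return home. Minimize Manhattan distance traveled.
32
(one optimal route: (-3, 1, -1) → (-5, -1, -3) → (-5, 2, 1) → (0, 4, 3) → (-3, 1, -1))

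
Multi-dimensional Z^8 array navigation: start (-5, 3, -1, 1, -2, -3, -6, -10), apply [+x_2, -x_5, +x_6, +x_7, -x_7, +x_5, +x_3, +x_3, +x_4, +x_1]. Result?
(-4, 4, 1, 2, -2, -2, -6, -10)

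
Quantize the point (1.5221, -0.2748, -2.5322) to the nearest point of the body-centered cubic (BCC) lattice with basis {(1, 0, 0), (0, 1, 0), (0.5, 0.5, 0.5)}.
(1.5, -0.5, -2.5)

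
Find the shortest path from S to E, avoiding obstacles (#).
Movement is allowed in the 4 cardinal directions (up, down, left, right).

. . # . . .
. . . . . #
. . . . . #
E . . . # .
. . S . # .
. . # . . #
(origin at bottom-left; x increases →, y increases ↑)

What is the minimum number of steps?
3
(one shortest path: (2, 1) → (1, 1) → (0, 1) → (0, 2))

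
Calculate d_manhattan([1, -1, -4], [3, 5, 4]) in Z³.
16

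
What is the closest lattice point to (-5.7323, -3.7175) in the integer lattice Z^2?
(-6, -4)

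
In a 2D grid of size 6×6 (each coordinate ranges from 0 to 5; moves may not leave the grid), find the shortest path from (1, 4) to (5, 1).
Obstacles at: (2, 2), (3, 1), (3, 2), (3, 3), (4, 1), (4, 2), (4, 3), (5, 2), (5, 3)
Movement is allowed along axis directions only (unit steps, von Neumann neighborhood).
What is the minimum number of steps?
9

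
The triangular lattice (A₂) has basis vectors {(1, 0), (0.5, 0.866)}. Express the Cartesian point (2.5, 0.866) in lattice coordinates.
2b₁ + b₂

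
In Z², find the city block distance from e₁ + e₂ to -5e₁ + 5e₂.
10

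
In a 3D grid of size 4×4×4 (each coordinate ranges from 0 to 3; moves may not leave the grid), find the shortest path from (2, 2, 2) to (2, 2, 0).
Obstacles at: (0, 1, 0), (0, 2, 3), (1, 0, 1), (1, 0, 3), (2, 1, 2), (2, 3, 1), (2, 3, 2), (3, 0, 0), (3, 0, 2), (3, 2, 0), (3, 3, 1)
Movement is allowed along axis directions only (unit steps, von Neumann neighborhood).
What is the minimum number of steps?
2
(one shortest path: (2, 2, 2) → (2, 2, 1) → (2, 2, 0))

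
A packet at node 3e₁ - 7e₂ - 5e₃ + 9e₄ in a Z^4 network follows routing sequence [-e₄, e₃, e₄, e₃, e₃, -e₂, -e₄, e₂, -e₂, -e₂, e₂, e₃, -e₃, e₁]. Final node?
(4, -8, -2, 8)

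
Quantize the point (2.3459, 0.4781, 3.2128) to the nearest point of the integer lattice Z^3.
(2, 0, 3)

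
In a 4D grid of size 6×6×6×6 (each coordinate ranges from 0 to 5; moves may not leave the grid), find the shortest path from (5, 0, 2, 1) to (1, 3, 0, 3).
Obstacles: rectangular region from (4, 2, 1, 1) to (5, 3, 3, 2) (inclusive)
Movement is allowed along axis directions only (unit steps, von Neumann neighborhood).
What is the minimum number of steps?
11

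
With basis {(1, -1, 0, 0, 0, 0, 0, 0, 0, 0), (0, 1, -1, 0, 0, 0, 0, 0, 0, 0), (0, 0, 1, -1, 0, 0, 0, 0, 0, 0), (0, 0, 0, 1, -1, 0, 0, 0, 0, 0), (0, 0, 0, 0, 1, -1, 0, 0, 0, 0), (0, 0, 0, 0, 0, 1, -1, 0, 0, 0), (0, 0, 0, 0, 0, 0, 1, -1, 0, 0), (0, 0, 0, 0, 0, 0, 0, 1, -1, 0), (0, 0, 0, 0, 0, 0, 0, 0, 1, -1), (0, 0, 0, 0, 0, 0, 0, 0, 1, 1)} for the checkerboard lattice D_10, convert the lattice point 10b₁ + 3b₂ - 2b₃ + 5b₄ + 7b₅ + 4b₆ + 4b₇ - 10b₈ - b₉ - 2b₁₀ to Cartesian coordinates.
(10, -7, -5, 7, 2, -3, 0, -14, 7, -1)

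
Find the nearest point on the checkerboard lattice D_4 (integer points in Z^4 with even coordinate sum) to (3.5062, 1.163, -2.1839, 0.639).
(4, 1, -2, 1)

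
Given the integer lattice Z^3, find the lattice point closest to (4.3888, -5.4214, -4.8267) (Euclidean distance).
(4, -5, -5)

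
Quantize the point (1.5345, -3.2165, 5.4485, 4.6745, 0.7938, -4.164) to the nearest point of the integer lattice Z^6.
(2, -3, 5, 5, 1, -4)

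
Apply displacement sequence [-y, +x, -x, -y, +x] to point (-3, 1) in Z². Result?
(-2, -1)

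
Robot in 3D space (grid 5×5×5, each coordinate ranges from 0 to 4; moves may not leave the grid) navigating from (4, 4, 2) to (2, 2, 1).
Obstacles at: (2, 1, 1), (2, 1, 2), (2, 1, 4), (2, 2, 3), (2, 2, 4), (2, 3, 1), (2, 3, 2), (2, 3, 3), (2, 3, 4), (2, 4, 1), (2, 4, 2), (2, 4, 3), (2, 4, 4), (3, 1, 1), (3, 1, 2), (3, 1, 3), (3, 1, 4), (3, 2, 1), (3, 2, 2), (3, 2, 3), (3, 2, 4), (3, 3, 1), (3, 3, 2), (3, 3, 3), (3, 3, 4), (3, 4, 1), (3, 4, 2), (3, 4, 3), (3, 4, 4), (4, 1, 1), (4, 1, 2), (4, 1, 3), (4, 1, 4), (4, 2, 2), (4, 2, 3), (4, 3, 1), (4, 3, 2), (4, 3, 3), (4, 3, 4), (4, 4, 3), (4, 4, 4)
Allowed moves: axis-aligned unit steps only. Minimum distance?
7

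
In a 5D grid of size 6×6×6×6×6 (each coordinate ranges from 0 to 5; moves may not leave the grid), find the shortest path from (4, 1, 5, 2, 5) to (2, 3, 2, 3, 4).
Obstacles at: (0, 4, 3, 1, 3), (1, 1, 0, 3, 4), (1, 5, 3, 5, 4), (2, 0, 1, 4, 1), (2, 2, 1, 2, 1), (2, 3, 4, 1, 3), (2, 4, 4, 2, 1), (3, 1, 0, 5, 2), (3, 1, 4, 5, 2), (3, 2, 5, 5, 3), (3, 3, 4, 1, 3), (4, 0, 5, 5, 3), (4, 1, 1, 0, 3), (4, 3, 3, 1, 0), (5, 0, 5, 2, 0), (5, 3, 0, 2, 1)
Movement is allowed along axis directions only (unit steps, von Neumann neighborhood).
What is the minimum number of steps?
9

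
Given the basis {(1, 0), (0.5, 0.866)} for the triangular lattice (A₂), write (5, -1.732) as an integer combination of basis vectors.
6b₁ - 2b₂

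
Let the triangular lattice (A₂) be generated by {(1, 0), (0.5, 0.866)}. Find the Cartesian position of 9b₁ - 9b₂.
(4.5, -7.794)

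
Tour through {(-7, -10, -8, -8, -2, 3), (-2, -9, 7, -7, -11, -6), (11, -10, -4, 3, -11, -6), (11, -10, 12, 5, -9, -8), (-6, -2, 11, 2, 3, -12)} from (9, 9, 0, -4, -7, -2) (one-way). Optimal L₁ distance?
191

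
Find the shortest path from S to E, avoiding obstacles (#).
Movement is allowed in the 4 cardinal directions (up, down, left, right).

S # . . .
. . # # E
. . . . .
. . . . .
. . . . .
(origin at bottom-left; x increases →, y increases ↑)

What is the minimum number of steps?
7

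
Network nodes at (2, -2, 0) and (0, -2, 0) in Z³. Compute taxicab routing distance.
2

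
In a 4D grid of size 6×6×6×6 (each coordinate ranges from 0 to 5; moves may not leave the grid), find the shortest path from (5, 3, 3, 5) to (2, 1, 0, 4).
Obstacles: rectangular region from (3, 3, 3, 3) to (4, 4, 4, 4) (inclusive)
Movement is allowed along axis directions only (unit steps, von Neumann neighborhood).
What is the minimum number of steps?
9
(one shortest path: (5, 3, 3, 5) → (4, 3, 3, 5) → (3, 3, 3, 5) → (2, 3, 3, 5) → (2, 2, 3, 5) → (2, 1, 3, 5) → (2, 1, 2, 5) → (2, 1, 1, 5) → (2, 1, 0, 5) → (2, 1, 0, 4))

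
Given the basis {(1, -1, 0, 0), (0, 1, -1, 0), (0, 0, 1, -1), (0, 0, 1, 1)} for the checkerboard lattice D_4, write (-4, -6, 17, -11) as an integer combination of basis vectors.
-4b₁ - 10b₂ + 9b₃ - 2b₄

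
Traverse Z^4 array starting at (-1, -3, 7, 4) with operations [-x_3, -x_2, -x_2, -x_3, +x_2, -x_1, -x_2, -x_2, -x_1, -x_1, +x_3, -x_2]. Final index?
(-4, -7, 6, 4)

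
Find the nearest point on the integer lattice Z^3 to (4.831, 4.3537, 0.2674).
(5, 4, 0)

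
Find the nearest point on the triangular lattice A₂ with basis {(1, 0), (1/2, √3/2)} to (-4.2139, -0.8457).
(-4.5, -0.866)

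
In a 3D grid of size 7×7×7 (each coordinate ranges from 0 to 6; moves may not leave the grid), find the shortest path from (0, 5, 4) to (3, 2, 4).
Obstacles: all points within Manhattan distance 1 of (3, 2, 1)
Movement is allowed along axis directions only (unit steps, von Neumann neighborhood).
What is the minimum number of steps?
6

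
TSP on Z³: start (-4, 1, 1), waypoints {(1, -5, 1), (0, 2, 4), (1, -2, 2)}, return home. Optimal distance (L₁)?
30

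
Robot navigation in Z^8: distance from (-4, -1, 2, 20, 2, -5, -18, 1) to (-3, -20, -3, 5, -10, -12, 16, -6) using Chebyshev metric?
34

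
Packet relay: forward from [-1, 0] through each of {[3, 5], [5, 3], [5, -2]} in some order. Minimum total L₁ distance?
17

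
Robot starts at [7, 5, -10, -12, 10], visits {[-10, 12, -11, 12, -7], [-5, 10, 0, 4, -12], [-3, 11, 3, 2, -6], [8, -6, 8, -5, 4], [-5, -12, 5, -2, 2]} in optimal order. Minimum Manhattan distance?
154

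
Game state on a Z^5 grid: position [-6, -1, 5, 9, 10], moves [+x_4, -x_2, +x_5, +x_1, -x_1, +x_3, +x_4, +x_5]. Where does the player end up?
(-6, -2, 6, 11, 12)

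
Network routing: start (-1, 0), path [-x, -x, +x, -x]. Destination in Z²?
(-3, 0)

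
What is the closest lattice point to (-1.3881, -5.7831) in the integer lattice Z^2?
(-1, -6)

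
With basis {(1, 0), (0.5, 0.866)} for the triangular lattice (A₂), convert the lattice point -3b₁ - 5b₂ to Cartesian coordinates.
(-5.5, -4.33)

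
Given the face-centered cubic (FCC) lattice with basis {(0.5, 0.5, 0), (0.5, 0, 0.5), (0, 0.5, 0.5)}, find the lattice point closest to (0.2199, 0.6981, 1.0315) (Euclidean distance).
(0.5, 0.5, 1)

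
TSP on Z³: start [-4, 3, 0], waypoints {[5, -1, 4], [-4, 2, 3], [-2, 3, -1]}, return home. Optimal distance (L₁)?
36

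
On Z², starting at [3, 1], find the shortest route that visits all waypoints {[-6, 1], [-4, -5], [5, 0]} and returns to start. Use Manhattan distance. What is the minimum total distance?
34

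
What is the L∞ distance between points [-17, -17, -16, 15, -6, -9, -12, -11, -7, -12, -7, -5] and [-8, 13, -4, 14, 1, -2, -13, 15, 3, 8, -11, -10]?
30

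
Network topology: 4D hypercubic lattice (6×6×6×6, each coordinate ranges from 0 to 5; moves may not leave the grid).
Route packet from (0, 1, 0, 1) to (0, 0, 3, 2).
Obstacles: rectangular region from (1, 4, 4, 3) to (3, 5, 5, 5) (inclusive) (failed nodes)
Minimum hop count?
5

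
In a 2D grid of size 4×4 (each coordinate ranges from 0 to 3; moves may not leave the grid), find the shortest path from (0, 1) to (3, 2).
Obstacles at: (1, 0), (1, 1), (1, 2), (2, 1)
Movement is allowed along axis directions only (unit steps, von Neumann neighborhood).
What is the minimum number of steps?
6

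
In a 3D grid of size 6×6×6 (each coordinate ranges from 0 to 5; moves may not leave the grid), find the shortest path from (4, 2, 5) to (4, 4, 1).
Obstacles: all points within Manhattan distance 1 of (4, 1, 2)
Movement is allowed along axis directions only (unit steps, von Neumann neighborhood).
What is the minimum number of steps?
6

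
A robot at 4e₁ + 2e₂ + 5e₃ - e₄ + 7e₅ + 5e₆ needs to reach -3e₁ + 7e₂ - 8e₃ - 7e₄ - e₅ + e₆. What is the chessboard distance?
13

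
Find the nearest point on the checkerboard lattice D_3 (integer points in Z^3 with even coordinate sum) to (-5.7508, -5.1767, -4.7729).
(-6, -5, -5)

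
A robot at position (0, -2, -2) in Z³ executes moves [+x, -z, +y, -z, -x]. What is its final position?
(0, -1, -4)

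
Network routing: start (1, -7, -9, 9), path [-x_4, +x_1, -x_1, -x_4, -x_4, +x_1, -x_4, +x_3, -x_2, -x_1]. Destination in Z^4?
(1, -8, -8, 5)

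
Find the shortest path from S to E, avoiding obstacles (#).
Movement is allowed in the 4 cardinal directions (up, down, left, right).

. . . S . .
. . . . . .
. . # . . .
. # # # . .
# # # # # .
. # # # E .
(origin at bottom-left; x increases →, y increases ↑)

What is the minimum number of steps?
8
(one shortest path: (3, 5) → (4, 5) → (5, 5) → (5, 4) → (5, 3) → (5, 2) → (5, 1) → (5, 0) → (4, 0))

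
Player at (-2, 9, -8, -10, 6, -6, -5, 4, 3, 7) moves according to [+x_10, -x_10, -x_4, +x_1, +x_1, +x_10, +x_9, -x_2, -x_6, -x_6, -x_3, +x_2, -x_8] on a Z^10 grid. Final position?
(0, 9, -9, -11, 6, -8, -5, 3, 4, 8)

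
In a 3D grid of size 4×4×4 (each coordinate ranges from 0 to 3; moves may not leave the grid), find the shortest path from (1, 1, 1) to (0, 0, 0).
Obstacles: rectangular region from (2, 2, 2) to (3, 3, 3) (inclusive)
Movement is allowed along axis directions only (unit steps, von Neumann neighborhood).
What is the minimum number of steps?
3
(one shortest path: (1, 1, 1) → (0, 1, 1) → (0, 0, 1) → (0, 0, 0))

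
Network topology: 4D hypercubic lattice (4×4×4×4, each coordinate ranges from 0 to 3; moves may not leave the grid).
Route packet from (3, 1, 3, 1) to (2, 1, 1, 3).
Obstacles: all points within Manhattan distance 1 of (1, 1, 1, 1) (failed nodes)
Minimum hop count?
5
(one shortest path: (3, 1, 3, 1) → (2, 1, 3, 1) → (2, 1, 2, 1) → (2, 1, 2, 2) → (2, 1, 1, 2) → (2, 1, 1, 3))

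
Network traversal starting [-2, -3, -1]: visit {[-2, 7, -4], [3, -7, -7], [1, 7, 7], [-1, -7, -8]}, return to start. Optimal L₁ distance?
74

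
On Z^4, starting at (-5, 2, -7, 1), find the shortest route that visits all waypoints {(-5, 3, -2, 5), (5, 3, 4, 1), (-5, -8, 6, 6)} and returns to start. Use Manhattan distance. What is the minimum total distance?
80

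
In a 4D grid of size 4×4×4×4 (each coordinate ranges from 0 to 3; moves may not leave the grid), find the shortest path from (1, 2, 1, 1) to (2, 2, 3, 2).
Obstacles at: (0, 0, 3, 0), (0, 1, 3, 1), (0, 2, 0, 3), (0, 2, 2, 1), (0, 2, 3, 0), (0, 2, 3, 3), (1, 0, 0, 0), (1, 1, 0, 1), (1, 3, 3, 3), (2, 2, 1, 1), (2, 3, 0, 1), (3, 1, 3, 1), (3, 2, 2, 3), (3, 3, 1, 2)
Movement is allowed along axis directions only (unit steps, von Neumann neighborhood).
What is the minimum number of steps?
4
(one shortest path: (1, 2, 1, 1) → (1, 2, 2, 1) → (2, 2, 2, 1) → (2, 2, 3, 1) → (2, 2, 3, 2))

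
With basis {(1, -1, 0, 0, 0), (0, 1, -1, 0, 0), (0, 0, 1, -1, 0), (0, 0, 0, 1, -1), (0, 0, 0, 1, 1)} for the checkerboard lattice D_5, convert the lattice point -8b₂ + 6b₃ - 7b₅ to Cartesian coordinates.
(0, -8, 14, -13, -7)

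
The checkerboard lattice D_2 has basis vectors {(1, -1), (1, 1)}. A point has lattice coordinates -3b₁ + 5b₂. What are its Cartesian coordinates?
(2, 8)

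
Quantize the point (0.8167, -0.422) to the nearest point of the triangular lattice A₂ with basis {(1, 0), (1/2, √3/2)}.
(1, 0)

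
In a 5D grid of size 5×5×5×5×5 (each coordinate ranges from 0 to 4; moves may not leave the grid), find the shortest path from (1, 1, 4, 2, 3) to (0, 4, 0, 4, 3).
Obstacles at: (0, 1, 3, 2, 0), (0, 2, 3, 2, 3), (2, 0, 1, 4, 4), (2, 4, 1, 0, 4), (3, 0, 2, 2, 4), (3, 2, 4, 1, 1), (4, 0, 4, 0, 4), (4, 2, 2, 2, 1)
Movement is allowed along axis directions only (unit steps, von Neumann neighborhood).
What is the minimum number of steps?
10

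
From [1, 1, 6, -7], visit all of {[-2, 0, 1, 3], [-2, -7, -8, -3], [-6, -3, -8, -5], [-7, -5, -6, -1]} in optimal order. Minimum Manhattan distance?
59
(one optimal route: (1, 1, 6, -7) → (-2, 0, 1, 3) → (-7, -5, -6, -1) → (-6, -3, -8, -5) → (-2, -7, -8, -3))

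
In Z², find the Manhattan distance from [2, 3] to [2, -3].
6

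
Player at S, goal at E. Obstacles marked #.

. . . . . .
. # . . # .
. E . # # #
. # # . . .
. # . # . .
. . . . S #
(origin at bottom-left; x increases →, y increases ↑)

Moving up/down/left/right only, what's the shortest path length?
8
(one shortest path: (4, 0) → (3, 0) → (2, 0) → (1, 0) → (0, 0) → (0, 1) → (0, 2) → (0, 3) → (1, 3))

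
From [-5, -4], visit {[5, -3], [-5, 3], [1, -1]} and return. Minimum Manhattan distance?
34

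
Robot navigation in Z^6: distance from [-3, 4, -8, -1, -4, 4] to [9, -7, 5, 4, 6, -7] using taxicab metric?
62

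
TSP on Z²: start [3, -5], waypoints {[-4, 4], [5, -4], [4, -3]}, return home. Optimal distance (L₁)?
36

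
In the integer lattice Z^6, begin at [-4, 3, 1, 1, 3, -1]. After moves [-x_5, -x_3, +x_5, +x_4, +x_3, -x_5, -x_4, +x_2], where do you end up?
(-4, 4, 1, 1, 2, -1)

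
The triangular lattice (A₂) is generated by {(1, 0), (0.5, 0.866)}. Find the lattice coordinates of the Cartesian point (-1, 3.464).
-3b₁ + 4b₂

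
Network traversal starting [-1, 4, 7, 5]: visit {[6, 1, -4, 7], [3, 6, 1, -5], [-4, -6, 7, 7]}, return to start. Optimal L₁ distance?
90
(one optimal route: (-1, 4, 7, 5) → (3, 6, 1, -5) → (6, 1, -4, 7) → (-4, -6, 7, 7) → (-1, 4, 7, 5))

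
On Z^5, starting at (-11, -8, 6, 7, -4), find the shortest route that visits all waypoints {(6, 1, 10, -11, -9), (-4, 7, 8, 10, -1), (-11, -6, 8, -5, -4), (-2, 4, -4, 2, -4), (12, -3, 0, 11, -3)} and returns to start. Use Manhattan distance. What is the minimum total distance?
194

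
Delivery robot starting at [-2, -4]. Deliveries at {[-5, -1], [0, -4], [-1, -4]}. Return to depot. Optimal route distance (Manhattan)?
16
(one optimal route: (-2, -4) → (-5, -1) → (0, -4) → (-1, -4) → (-2, -4))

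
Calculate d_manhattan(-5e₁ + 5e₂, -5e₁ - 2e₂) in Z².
7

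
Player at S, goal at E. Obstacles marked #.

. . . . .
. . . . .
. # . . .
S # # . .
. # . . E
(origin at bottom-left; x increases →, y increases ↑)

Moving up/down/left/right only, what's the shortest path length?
9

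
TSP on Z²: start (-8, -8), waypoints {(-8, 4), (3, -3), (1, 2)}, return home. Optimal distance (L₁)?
46
(one optimal route: (-8, -8) → (-8, 4) → (1, 2) → (3, -3) → (-8, -8))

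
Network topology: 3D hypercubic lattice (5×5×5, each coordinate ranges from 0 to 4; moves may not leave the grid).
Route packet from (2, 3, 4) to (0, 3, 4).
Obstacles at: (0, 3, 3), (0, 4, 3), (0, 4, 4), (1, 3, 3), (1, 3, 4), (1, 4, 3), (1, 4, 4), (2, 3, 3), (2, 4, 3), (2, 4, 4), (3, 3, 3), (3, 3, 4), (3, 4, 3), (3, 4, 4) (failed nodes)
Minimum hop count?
4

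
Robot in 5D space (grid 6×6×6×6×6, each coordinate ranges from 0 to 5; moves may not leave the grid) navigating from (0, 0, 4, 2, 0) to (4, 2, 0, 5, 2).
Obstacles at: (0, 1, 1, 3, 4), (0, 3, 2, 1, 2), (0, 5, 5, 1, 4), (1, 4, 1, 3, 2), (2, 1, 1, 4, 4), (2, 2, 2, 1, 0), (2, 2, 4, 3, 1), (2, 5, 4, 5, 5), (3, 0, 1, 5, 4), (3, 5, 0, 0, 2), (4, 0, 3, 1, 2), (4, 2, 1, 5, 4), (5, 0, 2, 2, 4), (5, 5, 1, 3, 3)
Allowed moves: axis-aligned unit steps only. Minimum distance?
15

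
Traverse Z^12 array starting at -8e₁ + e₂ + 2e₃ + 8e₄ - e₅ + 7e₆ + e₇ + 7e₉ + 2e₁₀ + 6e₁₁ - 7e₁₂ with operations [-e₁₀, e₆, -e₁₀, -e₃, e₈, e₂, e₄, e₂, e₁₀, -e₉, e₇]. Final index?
(-8, 3, 1, 9, -1, 8, 2, 1, 6, 1, 6, -7)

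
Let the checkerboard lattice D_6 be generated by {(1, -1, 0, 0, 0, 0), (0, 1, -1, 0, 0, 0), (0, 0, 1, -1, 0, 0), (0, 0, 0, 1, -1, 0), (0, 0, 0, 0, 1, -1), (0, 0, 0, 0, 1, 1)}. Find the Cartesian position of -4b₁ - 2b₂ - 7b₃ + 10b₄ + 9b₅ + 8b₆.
(-4, 2, -5, 17, 7, -1)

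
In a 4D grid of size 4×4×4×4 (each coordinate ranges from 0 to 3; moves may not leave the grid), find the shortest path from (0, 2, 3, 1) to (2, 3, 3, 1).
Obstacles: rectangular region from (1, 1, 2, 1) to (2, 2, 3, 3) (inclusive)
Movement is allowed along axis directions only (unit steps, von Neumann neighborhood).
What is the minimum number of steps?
3
(one shortest path: (0, 2, 3, 1) → (0, 3, 3, 1) → (1, 3, 3, 1) → (2, 3, 3, 1))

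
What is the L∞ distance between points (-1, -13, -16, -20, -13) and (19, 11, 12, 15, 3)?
35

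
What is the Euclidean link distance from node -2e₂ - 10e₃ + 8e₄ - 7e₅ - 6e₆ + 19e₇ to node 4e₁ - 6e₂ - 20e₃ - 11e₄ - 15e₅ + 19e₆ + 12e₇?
35.0856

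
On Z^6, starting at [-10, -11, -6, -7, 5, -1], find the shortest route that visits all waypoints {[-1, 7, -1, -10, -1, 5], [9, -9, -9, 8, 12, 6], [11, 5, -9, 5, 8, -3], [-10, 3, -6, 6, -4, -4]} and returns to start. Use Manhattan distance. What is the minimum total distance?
218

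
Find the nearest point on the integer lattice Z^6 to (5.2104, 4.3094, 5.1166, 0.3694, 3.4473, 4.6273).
(5, 4, 5, 0, 3, 5)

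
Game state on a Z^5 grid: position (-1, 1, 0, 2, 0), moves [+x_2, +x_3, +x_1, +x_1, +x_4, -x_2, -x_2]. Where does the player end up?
(1, 0, 1, 3, 0)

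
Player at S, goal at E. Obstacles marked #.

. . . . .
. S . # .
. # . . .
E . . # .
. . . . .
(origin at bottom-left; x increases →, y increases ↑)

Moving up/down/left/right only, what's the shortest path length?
3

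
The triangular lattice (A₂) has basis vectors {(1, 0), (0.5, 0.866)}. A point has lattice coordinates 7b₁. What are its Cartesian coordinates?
(7, 0)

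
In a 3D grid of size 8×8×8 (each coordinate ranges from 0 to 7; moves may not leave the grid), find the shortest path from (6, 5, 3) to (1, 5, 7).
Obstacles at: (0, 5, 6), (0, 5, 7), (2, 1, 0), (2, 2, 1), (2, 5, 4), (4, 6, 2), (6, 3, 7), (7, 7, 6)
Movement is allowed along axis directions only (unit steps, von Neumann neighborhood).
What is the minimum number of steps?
9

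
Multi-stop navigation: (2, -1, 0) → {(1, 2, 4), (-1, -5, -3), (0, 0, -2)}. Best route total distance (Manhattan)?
24
(one optimal route: (2, -1, 0) → (1, 2, 4) → (0, 0, -2) → (-1, -5, -3))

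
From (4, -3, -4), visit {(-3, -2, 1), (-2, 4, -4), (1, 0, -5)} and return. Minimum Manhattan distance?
40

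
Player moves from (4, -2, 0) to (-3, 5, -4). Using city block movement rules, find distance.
18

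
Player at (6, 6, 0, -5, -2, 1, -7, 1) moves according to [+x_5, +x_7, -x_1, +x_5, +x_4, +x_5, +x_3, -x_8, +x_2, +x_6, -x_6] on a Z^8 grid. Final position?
(5, 7, 1, -4, 1, 1, -6, 0)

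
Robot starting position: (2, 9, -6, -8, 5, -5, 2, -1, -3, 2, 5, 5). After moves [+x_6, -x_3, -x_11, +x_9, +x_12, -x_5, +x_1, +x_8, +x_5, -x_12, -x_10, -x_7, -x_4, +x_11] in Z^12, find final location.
(3, 9, -7, -9, 5, -4, 1, 0, -2, 1, 5, 5)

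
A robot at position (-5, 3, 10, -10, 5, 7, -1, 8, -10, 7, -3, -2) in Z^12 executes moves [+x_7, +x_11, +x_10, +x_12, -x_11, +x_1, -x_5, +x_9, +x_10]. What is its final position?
(-4, 3, 10, -10, 4, 7, 0, 8, -9, 9, -3, -1)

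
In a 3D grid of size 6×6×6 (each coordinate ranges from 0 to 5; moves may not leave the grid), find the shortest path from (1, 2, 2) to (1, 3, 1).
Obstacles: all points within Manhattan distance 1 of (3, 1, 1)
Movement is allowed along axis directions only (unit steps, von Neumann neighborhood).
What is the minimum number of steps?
2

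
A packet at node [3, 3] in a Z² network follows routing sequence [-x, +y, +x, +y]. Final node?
(3, 5)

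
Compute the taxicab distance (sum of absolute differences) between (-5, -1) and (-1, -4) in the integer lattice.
7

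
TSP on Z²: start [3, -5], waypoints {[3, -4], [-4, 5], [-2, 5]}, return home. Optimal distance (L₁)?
34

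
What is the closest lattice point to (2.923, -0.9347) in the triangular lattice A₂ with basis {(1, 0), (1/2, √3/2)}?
(2.5, -0.866)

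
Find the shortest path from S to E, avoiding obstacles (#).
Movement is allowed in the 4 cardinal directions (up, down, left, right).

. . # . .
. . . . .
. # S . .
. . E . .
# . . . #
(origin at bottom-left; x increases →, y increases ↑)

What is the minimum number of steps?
1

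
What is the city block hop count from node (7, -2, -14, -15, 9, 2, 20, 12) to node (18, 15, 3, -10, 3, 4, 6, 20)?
80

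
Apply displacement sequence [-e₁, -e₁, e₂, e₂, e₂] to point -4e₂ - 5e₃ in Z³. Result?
(-2, -1, -5)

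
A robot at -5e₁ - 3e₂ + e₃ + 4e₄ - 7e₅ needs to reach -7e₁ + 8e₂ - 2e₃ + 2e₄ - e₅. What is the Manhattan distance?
24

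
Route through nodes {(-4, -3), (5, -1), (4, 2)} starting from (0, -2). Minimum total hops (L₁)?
20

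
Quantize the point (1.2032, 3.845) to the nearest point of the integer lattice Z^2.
(1, 4)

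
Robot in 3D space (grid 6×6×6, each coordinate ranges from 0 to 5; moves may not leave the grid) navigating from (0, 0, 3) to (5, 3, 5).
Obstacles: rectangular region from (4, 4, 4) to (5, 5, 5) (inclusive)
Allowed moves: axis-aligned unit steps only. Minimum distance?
10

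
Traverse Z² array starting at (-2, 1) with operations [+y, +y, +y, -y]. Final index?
(-2, 3)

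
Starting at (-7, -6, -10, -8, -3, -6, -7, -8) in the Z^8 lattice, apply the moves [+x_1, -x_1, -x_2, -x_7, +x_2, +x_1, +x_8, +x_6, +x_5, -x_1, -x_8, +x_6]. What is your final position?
(-7, -6, -10, -8, -2, -4, -8, -8)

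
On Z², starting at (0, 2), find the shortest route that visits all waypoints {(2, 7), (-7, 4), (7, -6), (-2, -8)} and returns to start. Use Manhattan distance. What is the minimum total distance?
62
(one optimal route: (0, 2) → (2, 7) → (-7, 4) → (-2, -8) → (7, -6) → (0, 2))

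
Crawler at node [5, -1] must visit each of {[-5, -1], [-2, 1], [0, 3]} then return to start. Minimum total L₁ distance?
28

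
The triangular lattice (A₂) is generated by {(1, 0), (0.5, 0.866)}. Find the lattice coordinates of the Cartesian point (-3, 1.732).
-4b₁ + 2b₂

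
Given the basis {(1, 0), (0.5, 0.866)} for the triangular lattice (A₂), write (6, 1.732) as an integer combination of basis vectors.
5b₁ + 2b₂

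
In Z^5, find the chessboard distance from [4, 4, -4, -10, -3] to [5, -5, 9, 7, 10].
17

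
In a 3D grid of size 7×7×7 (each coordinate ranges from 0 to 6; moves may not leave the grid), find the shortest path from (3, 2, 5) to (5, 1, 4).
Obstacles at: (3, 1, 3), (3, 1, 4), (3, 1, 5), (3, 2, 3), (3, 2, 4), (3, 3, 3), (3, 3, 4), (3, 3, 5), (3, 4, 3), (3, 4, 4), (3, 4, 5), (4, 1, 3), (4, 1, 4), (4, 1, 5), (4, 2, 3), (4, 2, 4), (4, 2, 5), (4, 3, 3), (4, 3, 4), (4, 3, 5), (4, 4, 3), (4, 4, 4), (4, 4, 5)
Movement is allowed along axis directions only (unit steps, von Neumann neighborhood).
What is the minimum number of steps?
6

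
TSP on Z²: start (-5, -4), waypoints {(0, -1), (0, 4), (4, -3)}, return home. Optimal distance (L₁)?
34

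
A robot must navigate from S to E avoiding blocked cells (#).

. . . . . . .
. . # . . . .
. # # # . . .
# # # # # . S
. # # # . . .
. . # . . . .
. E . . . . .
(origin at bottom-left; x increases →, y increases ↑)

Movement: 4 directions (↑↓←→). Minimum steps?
8
(one shortest path: (6, 3) → (5, 3) → (5, 2) → (4, 2) → (4, 1) → (3, 1) → (3, 0) → (2, 0) → (1, 0))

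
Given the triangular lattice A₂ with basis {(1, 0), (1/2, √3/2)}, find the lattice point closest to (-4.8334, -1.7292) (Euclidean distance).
(-5, -1.732)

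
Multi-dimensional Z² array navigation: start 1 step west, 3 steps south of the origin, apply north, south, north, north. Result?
(-1, -1)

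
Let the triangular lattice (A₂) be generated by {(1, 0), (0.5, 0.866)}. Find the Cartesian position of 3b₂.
(1.5, 2.598)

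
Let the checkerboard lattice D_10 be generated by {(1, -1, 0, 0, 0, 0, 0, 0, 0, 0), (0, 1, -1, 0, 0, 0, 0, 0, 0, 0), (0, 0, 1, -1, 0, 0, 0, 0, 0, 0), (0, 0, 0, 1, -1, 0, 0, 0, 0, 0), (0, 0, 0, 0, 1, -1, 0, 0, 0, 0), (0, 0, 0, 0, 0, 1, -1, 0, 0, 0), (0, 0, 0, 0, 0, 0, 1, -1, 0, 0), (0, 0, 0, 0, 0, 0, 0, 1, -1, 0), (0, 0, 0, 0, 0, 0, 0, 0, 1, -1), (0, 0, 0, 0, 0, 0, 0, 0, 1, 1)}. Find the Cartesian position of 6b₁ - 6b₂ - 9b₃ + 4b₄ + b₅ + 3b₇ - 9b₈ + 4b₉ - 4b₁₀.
(6, -12, -3, 13, -3, -1, 3, -12, 9, -8)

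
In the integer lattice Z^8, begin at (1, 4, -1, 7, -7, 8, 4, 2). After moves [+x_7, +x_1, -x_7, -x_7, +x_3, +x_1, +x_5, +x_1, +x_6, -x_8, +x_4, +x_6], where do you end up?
(4, 4, 0, 8, -6, 10, 3, 1)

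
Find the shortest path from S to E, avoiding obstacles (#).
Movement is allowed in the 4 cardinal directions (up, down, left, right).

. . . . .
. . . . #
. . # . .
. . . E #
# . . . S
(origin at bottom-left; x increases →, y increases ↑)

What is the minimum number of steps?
2
(one shortest path: (4, 0) → (3, 0) → (3, 1))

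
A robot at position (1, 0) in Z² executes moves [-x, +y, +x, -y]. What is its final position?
(1, 0)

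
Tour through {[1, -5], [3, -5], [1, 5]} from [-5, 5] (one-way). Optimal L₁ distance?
18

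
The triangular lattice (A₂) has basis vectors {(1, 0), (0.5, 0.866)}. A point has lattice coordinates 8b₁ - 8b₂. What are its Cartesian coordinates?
(4, -6.928)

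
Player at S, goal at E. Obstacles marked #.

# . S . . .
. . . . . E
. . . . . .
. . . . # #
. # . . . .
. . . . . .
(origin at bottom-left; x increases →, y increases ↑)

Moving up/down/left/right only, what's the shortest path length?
4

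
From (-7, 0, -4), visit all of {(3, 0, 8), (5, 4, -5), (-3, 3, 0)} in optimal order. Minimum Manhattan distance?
44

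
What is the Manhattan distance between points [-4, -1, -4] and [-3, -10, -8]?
14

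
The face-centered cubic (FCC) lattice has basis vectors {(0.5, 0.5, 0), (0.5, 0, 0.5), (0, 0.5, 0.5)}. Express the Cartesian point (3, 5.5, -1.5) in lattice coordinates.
10b₁ - 4b₂ + b₃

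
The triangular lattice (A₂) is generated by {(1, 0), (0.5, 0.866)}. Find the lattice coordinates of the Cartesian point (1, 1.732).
2b₂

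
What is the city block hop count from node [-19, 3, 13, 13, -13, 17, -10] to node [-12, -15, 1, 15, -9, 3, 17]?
84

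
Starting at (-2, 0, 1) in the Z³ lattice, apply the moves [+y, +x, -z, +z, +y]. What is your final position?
(-1, 2, 1)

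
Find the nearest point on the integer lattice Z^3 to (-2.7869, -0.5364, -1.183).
(-3, -1, -1)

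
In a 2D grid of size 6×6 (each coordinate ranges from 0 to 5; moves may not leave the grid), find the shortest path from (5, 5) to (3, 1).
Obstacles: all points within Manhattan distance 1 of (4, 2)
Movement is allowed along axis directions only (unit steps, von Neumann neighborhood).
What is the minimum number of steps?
8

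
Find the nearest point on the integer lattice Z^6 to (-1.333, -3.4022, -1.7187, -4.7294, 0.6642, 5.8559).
(-1, -3, -2, -5, 1, 6)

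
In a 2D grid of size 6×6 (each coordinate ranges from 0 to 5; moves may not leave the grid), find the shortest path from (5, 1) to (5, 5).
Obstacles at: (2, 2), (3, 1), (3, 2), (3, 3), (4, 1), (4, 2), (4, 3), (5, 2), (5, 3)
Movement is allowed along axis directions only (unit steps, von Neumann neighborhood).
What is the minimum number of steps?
14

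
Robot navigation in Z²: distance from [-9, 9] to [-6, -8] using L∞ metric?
17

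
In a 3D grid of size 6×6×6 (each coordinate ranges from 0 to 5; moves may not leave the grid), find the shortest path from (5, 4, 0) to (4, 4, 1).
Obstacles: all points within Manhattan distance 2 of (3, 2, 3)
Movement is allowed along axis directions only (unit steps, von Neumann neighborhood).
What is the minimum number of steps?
2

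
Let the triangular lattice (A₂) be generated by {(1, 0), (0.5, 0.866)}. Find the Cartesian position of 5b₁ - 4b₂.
(3, -3.464)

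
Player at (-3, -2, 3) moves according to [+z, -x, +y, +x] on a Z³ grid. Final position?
(-3, -1, 4)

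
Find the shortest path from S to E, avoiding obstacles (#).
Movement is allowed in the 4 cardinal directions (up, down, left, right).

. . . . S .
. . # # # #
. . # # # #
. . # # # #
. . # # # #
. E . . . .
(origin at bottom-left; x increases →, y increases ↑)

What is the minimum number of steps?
8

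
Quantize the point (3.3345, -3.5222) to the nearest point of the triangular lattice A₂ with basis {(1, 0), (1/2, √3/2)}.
(3, -3.464)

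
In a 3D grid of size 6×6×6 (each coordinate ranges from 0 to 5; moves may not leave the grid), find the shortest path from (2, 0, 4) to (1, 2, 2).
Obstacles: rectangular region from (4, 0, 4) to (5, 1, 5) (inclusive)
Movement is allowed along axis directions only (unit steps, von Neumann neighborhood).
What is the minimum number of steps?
5
(one shortest path: (2, 0, 4) → (1, 0, 4) → (1, 1, 4) → (1, 2, 4) → (1, 2, 3) → (1, 2, 2))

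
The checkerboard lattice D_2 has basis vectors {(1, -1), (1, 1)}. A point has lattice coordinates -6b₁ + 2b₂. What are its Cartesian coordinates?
(-4, 8)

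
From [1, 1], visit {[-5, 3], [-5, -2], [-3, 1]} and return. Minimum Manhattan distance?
22
(one optimal route: (1, 1) → (-5, 3) → (-5, -2) → (-3, 1) → (1, 1))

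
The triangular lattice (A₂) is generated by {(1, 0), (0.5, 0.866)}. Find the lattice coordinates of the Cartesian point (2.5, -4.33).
5b₁ - 5b₂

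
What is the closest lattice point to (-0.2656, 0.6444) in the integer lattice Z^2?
(0, 1)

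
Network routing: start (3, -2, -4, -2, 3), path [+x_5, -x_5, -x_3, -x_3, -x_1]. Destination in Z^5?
(2, -2, -6, -2, 3)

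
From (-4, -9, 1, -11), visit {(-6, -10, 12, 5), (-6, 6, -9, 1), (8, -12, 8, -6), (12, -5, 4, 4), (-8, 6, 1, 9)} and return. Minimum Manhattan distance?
176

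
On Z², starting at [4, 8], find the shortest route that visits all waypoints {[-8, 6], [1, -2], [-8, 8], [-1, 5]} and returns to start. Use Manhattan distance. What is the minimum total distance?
44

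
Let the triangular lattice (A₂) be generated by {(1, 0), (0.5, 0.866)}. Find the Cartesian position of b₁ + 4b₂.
(3, 3.464)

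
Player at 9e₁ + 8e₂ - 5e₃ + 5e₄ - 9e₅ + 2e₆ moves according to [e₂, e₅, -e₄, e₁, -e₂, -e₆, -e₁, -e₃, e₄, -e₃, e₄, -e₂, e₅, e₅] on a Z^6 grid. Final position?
(9, 7, -7, 6, -6, 1)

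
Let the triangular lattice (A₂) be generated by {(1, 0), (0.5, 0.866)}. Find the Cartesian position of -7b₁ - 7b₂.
(-10.5, -6.062)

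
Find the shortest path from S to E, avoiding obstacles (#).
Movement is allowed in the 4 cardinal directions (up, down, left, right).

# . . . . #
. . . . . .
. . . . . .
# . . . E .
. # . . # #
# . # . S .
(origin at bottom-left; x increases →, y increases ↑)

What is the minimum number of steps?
4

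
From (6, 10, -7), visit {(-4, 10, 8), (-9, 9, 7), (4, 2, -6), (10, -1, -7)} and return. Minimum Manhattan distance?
90
(one optimal route: (6, 10, -7) → (-4, 10, 8) → (-9, 9, 7) → (4, 2, -6) → (10, -1, -7) → (6, 10, -7))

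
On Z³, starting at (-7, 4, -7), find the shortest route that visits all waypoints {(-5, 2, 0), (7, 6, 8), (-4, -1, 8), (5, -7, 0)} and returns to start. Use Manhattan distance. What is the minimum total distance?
94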